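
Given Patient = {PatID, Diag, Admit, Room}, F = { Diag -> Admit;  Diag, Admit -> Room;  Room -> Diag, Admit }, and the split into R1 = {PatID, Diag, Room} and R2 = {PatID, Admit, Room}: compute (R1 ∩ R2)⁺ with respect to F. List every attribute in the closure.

R1 ∩ R2 = {PatID, Room}.
Room → Diag, Admit applies, adding Diag, Admit
Closure: {PatID, Diag, Admit, Room}.

PatID, Diag, Admit, Room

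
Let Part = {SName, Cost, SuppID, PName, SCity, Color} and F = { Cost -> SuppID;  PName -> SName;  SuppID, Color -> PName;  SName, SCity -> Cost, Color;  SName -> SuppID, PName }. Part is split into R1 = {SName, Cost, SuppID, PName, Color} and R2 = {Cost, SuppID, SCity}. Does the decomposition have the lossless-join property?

Common attributes: R1 ∩ R2 = {Cost, SuppID}.
No dependency enlarges {Cost, SuppID}, so (Cost, SuppID)⁺ = {Cost, SuppID}.
The closure contains neither all of R1 = {SName, Cost, SuppID, PName, Color} nor all of R2 = {Cost, SuppID, SCity}, so the common attributes are not a superkey of either fragment. The join is lossy.

No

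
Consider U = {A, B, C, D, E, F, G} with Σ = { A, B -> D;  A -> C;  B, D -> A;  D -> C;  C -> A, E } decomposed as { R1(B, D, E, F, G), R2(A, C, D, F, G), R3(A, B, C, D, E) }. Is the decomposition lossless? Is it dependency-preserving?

Lossless test (chase): Rows 1 and 3 agree on B, D; apply B, D→A and equate their A entries. Rows 1 and 2 agree on D; apply D→C and equate their C entries. Rows 1 and 2 agree on C; apply C→A, E and equate their A, E entries. Row 1 is now all distinguished symbols — the join is lossless.
Dependency preservation: every FD's attributes lie within a single fragment, so each can be enforced locally — preserved.

lossless and dependency-preserving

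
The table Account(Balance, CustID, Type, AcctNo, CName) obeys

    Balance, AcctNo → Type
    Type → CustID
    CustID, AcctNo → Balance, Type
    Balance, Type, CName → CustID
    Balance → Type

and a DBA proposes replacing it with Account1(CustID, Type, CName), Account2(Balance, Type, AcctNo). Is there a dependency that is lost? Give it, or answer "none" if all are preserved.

Check CustID, AcctNo → Balance, Type: no single fragment contains all of {Balance, CustID, Type, AcctNo}, and the restricted closure of {CustID, AcctNo} across the fragments never reaches {Balance, Type}.
Balance, AcctNo → Type is preserved.
Type → CustID is preserved.
Balance, Type, CName → CustID is preserved.
Balance → Type is preserved.

CustID, AcctNo → Balance, Type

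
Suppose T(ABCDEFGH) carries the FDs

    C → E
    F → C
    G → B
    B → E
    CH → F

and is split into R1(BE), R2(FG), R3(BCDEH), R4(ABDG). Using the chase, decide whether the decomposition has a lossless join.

Chase test. Columns are ABCDEFGH; row i has aⱼ where attribute j ∈ Ri, else bᵢⱼ.
Initial tableau (one row per fragment):
  row 1: b11 a2 b13 b14 a5 b16 b17 b18
  row 2: b21 b22 b23 b24 b25 a6 a7 b28
  row 3: b31 a2 a3 a4 a5 b36 b37 a8
  row 4: a1 a2 b43 a4 b45 b46 a7 b48
Rows 2 and 4 agree on G; apply G→B and equate their B entries.
Rows 1 and 2 agree on B; apply B→E and equate their E entries.
Rows 1 and 4 agree on B; apply B→E and equate their E entries.
No row becomes fully distinguished — the join is lossy.

No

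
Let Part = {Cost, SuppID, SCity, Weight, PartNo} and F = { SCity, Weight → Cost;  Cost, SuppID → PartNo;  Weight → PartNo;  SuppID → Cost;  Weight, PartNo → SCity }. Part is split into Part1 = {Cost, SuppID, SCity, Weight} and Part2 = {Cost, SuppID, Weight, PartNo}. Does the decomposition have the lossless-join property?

Yes

Common attributes: Part1 ∩ Part2 = {Cost, SuppID, Weight}.
Closure of {Cost, SuppID, Weight}: Cost, SuppID → PartNo applies, adding PartNo; Weight, PartNo → SCity applies, adding SCity. So (Cost, SuppID, Weight)⁺ = {Cost, SuppID, SCity, Weight, PartNo}.
This closure contains every attribute of Part1, so Part1 ∩ Part2 → Part1. The join is lossless.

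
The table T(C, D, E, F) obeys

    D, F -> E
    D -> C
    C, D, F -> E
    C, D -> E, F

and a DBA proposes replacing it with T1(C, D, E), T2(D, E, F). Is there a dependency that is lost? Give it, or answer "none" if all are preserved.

D, F → E lies within T2.
D → C lies within T1.
C, D, F → E: restricted closure across fragments reaches E.
C, D → E, F: restricted closure across fragments reaches E, F.
Every dependency is enforceable on the fragments, so the decomposition is dependency-preserving.

none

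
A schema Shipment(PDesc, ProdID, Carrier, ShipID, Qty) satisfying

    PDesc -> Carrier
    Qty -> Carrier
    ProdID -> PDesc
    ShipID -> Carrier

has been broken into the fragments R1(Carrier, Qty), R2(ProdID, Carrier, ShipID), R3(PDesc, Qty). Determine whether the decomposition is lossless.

Chase test. Columns are PDesc, ProdID, Carrier, ShipID, Qty; row i has aⱼ where attribute j ∈ Ri, else bᵢⱼ.
Initial tableau (one row per fragment):
  row 1: b11 b12 a3 b14 a5
  row 2: b21 a2 a3 a4 b25
  row 3: a1 b32 b33 b34 a5
Rows 1 and 3 agree on Qty; apply Qty→Carrier and equate their Carrier entries.
No row becomes fully distinguished — the join is lossy.

No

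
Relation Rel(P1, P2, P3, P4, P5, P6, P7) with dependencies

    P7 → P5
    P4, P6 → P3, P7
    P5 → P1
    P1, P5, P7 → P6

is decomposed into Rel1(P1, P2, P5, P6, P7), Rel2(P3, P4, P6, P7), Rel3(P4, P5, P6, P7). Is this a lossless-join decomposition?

No

Chase test. Columns are P1, P2, P3, P4, P5, P6, P7; row i has aⱼ where attribute j ∈ Reli, else bᵢⱼ.
Initial tableau (one row per fragment):
  row 1: a1 a2 b13 b14 a5 a6 a7
  row 2: b21 b22 a3 a4 b25 a6 a7
  row 3: b31 b32 b33 a4 a5 a6 a7
Rows 1 and 2 agree on P7; apply P7→P5 and equate their P5 entries.
Rows 2 and 3 agree on P4, P6; apply P4, P6→P3, P7 and equate their P3, P7 entries.
Rows 1 and 2 agree on P5; apply P5→P1 and equate their P1 entries.
Rows 1 and 3 agree on P5; apply P5→P1 and equate their P1 entries.
No row becomes fully distinguished — the join is lossy.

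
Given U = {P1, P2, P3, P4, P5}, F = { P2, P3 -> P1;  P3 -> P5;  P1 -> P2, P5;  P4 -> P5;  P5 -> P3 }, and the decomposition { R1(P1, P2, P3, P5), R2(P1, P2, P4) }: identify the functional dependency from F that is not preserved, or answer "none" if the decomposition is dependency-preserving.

Check P4 → P5: no single fragment contains all of {P4, P5}, and the restricted closure of {P4} across the fragments never reaches {P5}.
P2, P3 → P1 is preserved.
P3 → P5 is preserved.
P1 → P2, P5 is preserved.
P5 → P3 is preserved.

P4 -> P5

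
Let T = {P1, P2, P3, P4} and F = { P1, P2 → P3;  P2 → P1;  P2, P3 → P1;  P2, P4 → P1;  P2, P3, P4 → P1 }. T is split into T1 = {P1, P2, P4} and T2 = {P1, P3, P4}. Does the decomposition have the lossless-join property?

Common attributes: T1 ∩ T2 = {P1, P4}.
No dependency enlarges {P1, P4}, so (P1, P4)⁺ = {P1, P4}.
The closure contains neither all of T1 = {P1, P2, P4} nor all of T2 = {P1, P3, P4}, so the common attributes are not a superkey of either fragment. The join is lossy.

No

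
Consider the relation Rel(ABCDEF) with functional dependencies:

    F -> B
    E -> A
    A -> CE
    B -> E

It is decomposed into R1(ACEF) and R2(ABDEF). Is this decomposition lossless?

Yes

Common attributes: R1 ∩ R2 = {AEF}.
Closure of {AEF}: F → B applies, adding B; A → CE applies, adding C. So (AEF)⁺ = {ABCEF}.
This closure contains every attribute of R1, so R1 ∩ R2 → R1. The join is lossless.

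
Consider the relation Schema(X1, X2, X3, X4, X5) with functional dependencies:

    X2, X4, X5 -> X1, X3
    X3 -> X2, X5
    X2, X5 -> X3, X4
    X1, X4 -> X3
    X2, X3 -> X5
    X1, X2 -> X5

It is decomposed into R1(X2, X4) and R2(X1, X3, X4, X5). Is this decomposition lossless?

No

Common attributes: R1 ∩ R2 = {X4}.
No dependency enlarges {X4}, so (X4)⁺ = {X4}.
The closure contains neither all of R1 = {X2, X4} nor all of R2 = {X1, X3, X4, X5}, so the common attributes are not a superkey of either fragment. The join is lossy.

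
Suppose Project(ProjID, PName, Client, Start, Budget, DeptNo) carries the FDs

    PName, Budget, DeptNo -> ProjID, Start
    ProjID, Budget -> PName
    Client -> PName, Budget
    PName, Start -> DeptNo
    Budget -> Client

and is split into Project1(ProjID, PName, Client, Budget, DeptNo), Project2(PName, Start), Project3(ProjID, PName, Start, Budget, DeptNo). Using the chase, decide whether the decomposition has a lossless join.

Chase test. Columns are ProjID, PName, Client, Start, Budget, DeptNo; row i has aⱼ where attribute j ∈ Projecti, else bᵢⱼ.
Initial tableau (one row per fragment):
  row 1: a1 a2 a3 b14 a5 a6
  row 2: b21 a2 b23 a4 b25 b26
  row 3: a1 a2 b33 a4 a5 a6
Rows 1 and 3 agree on PName, Budget, DeptNo; apply PName, Budget, DeptNo→ProjID, Start and equate their ProjID, Start entries.
Rows 1 and 2 agree on PName, Start; apply PName, Start→DeptNo and equate their DeptNo entries.
Rows 1 and 3 agree on Budget; apply Budget→Client and equate their Client entries.
Row 1 is now all distinguished symbols — the join is lossless.

Yes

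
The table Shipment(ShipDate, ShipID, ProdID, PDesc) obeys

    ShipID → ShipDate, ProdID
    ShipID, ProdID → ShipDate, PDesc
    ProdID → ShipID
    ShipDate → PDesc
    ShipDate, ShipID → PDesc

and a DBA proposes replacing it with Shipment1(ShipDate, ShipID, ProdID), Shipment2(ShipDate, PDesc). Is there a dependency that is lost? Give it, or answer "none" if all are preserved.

ShipID → ShipDate, ProdID lies within Shipment1.
ShipID, ProdID → ShipDate, PDesc: restricted closure across fragments reaches ShipDate, PDesc.
ProdID → ShipID lies within Shipment1.
ShipDate → PDesc lies within Shipment2.
ShipDate, ShipID → PDesc: restricted closure across fragments reaches PDesc.
Every dependency is enforceable on the fragments, so the decomposition is dependency-preserving.

none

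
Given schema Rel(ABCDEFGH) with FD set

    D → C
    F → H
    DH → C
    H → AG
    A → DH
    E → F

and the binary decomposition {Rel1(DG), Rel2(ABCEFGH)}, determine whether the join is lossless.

No

Common attributes: Rel1 ∩ Rel2 = {G}.
No dependency enlarges {G}, so (G)⁺ = {G}.
The closure contains neither all of Rel1 = {DG} nor all of Rel2 = {ABCEFGH}, so the common attributes are not a superkey of either fragment. The join is lossy.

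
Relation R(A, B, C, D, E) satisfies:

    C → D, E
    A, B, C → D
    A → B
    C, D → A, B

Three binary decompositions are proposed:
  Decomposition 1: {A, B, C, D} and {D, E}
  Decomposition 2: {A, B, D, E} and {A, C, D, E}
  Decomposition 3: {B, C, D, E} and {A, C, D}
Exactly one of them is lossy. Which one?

Decomposition 1: common = {D}, closure = {D} → lossy.
Decomposition 2: common = {A, D, E}, closure = {A, B, D, E} → lossless.
Decomposition 3: common = {C, D}, closure = {A, B, C, D, E} → lossless.

Decomposition 1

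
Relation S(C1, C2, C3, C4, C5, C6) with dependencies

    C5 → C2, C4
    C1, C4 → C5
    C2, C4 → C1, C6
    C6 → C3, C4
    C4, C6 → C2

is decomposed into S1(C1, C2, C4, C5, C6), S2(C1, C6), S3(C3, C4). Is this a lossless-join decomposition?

Chase test. Columns are C1, C2, C3, C4, C5, C6; row i has aⱼ where attribute j ∈ Si, else bᵢⱼ.
Initial tableau (one row per fragment):
  row 1: a1 a2 b13 a4 a5 a6
  row 2: a1 b22 b23 b24 b25 a6
  row 3: b31 b32 a3 a4 b35 b36
Rows 1 and 2 agree on C6; apply C6→C3, C4 and equate their C3, C4 entries.
Rows 1 and 2 agree on C4, C6; apply C4, C6→C2 and equate their C2 entries.
Rows 1 and 2 agree on C1, C4; apply C1, C4→C5 and equate their C5 entries.
No row becomes fully distinguished — the join is lossy.

No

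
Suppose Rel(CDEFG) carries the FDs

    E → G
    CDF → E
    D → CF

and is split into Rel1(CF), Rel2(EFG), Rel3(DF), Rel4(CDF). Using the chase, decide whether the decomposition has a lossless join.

Chase test. Columns are CDEFG; row i has aⱼ where attribute j ∈ Reli, else bᵢⱼ.
Initial tableau (one row per fragment):
  row 1: a1 b12 b13 a4 b15
  row 2: b21 b22 a3 a4 a5
  row 3: b31 a2 b33 a4 b35
  row 4: a1 a2 b43 a4 b45
Rows 3 and 4 agree on D; apply D→CF and equate their CF entries.
Rows 3 and 4 agree on CDF; apply CDF→E and equate their E entries.
Rows 3 and 4 agree on E; apply E→G and equate their G entries.
No row becomes fully distinguished — the join is lossy.

No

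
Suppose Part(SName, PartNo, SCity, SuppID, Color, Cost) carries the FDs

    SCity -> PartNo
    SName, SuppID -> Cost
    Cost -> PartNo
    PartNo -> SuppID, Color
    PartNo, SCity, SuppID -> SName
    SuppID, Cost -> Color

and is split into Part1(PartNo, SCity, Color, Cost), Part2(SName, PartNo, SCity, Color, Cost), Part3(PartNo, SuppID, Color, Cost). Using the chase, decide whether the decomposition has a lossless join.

Yes

Chase test. Columns are SName, PartNo, SCity, SuppID, Color, Cost; row i has aⱼ where attribute j ∈ Parti, else bᵢⱼ.
Initial tableau (one row per fragment):
  row 1: b11 a2 a3 b14 a5 a6
  row 2: a1 a2 a3 b24 a5 a6
  row 3: b31 a2 b33 a4 a5 a6
Rows 1 and 2 agree on PartNo; apply PartNo→SuppID, Color and equate their SuppID, Color entries.
Rows 1 and 3 agree on PartNo; apply PartNo→SuppID, Color and equate their SuppID, Color entries.
Rows 1 and 2 agree on PartNo, SCity, SuppID; apply PartNo, SCity, SuppID→SName and equate their SName entries.
Row 1 is now all distinguished symbols — the join is lossless.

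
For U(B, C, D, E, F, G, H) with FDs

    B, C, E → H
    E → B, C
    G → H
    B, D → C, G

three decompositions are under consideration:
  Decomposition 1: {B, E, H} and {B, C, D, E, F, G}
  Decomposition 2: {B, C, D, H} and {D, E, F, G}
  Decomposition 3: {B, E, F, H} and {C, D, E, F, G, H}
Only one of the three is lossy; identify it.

Decomposition 2

Decomposition 1: common = {B, E}, closure = {B, C, E, H} → lossless.
Decomposition 2: common = {D}, closure = {D} → lossy.
Decomposition 3: common = {E, F, H}, closure = {B, C, E, F, H} → lossless.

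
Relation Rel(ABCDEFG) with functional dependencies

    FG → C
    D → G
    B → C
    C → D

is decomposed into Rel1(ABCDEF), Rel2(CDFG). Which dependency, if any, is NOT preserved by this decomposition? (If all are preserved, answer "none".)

none

FG → C lies within Rel2.
D → G lies within Rel2.
B → C lies within Rel1.
C → D lies within Rel1.
Every dependency is enforceable on the fragments, so the decomposition is dependency-preserving.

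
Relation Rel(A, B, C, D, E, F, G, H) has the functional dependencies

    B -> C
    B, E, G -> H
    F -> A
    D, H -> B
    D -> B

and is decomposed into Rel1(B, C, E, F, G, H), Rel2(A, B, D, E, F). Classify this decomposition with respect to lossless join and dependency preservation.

Lossless test: (B, E, F)⁺ = {A, B, C, E, F}, which is a superkey of neither fragment — lossy.
Dependency preservation: D, H → B is not contained in any single fragment, but the restricted closure of its left-hand side across the fragments still reaches the right-hand side; the remaining FDs each lie inside some fragment. All dependencies are preserved.

lossy but dependency-preserving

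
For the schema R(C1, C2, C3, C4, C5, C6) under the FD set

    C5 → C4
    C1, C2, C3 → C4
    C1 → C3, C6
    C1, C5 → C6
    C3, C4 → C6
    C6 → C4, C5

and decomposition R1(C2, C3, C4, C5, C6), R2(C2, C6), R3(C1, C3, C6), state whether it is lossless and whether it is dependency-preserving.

Lossless test (chase): Rows 1 and 2 agree on C6; apply C6→C4, C5 and equate their C4, C5 entries. Rows 1 and 3 agree on C6; apply C6→C4, C5 and equate their C4, C5 entries. No row becomes fully distinguished — the join is lossy.
Dependency preservation: C1, C2, C3 → C4; C1, C5 → C6 are not contained in any single fragment, but the restricted closure of each left-hand side across the fragments still reaches the right-hand side; the remaining FDs each lie inside some fragment. All dependencies are preserved.

lossy but dependency-preserving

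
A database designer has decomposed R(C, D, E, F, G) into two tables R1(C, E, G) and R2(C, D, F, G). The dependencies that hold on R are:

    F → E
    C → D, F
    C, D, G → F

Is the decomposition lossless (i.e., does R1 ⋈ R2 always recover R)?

Yes

Common attributes: R1 ∩ R2 = {C, G}.
Closure of {C, G}: C → D, F applies, adding D, F; F → E applies, adding E. So (C, G)⁺ = {C, D, E, F, G}.
This closure contains every attribute of R1, so R1 ∩ R2 → R1. The join is lossless.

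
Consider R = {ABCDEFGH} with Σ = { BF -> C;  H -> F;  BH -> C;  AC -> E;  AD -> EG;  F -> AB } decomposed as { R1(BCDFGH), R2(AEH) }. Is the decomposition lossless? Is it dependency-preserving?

Lossless test: (H)⁺ = {ABCEFH}, which contains all of one fragment — lossless.
Dependency preservation: the restricted closure of {AC} across the fragments never reaches {E}, so AC → E cannot be enforced without a join — not preserved.

lossless but not dependency-preserving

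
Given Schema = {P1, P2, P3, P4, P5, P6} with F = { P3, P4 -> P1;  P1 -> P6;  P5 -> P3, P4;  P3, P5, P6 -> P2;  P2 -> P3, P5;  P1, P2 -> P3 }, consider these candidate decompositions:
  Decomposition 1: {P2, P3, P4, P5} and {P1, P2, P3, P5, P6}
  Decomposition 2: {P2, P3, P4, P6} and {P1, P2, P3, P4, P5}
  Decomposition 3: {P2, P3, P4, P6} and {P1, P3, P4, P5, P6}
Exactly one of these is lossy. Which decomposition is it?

Decomposition 3

Decomposition 1: common = {P2, P3, P5}, closure = {P1, P2, P3, P4, P5, P6} → lossless.
Decomposition 2: common = {P2, P3, P4}, closure = {P1, P2, P3, P4, P5, P6} → lossless.
Decomposition 3: common = {P3, P4, P6}, closure = {P1, P3, P4, P6} → lossy.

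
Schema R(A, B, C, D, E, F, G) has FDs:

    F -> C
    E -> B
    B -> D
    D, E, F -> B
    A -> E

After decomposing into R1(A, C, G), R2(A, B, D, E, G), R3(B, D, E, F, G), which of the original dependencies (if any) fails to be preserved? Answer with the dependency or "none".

F -> C

Check F → C: no single fragment contains all of {C, F}, and the restricted closure of {F} across the fragments never reaches {C}.
E → B is preserved.
B → D is preserved.
D, E, F → B is preserved.
A → E is preserved.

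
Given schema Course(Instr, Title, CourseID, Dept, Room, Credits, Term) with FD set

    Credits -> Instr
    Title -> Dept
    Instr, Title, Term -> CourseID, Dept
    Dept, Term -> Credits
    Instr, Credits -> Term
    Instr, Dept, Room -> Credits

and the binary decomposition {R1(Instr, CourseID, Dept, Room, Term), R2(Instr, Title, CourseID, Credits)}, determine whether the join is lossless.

No

Common attributes: R1 ∩ R2 = {Instr, CourseID}.
No dependency enlarges {Instr, CourseID}, so (Instr, CourseID)⁺ = {Instr, CourseID}.
The closure contains neither all of R1 = {Instr, CourseID, Dept, Room, Term} nor all of R2 = {Instr, Title, CourseID, Credits}, so the common attributes are not a superkey of either fragment. The join is lossy.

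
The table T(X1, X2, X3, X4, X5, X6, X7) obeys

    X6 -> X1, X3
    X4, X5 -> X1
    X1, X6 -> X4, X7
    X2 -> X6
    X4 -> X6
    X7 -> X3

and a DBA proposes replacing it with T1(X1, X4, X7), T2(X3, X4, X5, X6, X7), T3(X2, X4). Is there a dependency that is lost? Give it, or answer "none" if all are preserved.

X6 → X1, X3: restricted closure across fragments reaches X1, X3.
X4, X5 → X1: restricted closure across fragments reaches X1.
X1, X6 → X4, X7: restricted closure across fragments reaches X4, X7.
X2 → X6: restricted closure across fragments reaches X6.
X4 → X6 lies within T2.
X7 → X3 lies within T2.
Every dependency is enforceable on the fragments, so the decomposition is dependency-preserving.

none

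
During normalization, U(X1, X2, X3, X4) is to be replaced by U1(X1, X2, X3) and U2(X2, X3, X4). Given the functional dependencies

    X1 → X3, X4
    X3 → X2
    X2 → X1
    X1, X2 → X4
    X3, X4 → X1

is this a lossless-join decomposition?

Yes

Common attributes: U1 ∩ U2 = {X2, X3}.
Closure of {X2, X3}: X2 → X1 applies, adding X1; X1, X2 → X4 applies, adding X4. So (X2, X3)⁺ = {X1, X2, X3, X4}.
This closure contains every attribute of U1, so U1 ∩ U2 → U1. The join is lossless.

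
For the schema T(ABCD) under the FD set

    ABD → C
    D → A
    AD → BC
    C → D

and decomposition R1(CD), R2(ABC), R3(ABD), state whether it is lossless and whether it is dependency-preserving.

Lossless test (chase): Rows 1 and 3 agree on D; apply D→A and equate their A entries. Rows 1 and 3 agree on AD; apply AD→BC and equate their BC entries. Rows 1 and 2 agree on C; apply C→D and equate their D entries. Row 1 is now all distinguished symbols — the join is lossless.
Dependency preservation: ABD → C; AD → BC are not contained in any single fragment, but the restricted closure of each left-hand side across the fragments still reaches the right-hand side; the remaining FDs each lie inside some fragment. All dependencies are preserved.

lossless and dependency-preserving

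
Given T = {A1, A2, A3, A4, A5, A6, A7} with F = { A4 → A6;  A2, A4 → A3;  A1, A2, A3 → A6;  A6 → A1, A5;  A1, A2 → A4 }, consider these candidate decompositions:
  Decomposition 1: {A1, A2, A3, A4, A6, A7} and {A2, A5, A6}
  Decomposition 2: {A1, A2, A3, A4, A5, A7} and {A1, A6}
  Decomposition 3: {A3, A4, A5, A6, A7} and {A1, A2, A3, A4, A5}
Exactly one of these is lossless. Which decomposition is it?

Decomposition 1

Decomposition 1: common = {A2, A6}, closure = {A1, A2, A3, A4, A5, A6} → lossless.
Decomposition 2: common = {A1}, closure = {A1} → lossy.
Decomposition 3: common = {A3, A4, A5}, closure = {A1, A3, A4, A5, A6} → lossy.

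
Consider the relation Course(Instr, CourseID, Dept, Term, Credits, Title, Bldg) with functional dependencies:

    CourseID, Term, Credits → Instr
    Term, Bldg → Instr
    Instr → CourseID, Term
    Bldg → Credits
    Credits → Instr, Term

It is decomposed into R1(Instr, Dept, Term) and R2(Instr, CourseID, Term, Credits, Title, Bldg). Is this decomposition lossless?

No

Common attributes: R1 ∩ R2 = {Instr, Term}.
Closure of {Instr, Term}: Instr → CourseID, Term applies, adding CourseID. So (Instr, Term)⁺ = {Instr, CourseID, Term}.
The closure contains neither all of R1 = {Instr, Dept, Term} nor all of R2 = {Instr, CourseID, Term, Credits, Title, Bldg}, so the common attributes are not a superkey of either fragment. The join is lossy.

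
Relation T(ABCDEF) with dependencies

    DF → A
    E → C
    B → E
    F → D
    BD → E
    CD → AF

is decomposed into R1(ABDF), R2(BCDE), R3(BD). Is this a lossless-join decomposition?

Chase test. Columns are ABCDEF; row i has aⱼ where attribute j ∈ Ri, else bᵢⱼ.
Initial tableau (one row per fragment):
  row 1: a1 a2 b13 a4 b15 a6
  row 2: b21 a2 a3 a4 a5 b26
  row 3: b31 a2 b33 a4 b35 b36
Rows 1 and 2 agree on B; apply B→E and equate their E entries.
Rows 1 and 3 agree on B; apply B→E and equate their E entries.
Rows 1 and 2 agree on E; apply E→C and equate their C entries.
Rows 1 and 3 agree on E; apply E→C and equate their C entries.
Rows 1 and 2 agree on CD; apply CD→AF and equate their AF entries.
Rows 1 and 3 agree on CD; apply CD→AF and equate their AF entries.
Row 1 is now all distinguished symbols — the join is lossless.

Yes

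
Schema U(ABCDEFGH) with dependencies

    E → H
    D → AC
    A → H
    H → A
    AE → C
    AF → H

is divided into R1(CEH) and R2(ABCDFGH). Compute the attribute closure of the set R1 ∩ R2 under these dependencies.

ACH

R1 ∩ R2 = {CH}.
H → A applies, adding A
Closure: {ACH}.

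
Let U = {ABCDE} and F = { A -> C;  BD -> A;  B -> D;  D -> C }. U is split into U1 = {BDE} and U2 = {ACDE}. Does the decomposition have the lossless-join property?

Common attributes: U1 ∩ U2 = {DE}.
Closure of {DE}: D → C applies, adding C. So (DE)⁺ = {CDE}.
The closure contains neither all of U1 = {BDE} nor all of U2 = {ACDE}, so the common attributes are not a superkey of either fragment. The join is lossy.

No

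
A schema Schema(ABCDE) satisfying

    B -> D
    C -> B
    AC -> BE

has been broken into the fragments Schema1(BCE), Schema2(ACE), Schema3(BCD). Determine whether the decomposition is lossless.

Yes

Chase test. Columns are ABCDE; row i has aⱼ where attribute j ∈ Schemai, else bᵢⱼ.
Initial tableau (one row per fragment):
  row 1: b11 a2 a3 b14 a5
  row 2: a1 b22 a3 b24 a5
  row 3: b31 a2 a3 a4 b35
Rows 1 and 3 agree on B; apply B→D and equate their D entries.
Rows 1 and 2 agree on C; apply C→B and equate their B entries.
Rows 1 and 2 agree on B; apply B→D and equate their D entries.
Row 2 is now all distinguished symbols — the join is lossless.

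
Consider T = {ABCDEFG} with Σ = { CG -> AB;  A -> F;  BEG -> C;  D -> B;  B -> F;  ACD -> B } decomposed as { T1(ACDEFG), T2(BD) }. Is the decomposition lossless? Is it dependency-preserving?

lossless but not dependency-preserving

Lossless test: (D)⁺ = {BDF}, which contains all of one fragment — lossless.
Dependency preservation: the restricted closure of {CG} across the fragments never reaches {AB}, so CG → AB cannot be enforced without a join — not preserved.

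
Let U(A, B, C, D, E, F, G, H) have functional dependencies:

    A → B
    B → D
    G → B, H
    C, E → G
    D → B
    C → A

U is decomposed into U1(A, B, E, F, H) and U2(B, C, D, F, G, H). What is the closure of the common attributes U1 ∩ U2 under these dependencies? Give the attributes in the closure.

U1 ∩ U2 = {B, F, H}.
B → D applies, adding D
Closure: {B, D, F, H}.

B, D, F, H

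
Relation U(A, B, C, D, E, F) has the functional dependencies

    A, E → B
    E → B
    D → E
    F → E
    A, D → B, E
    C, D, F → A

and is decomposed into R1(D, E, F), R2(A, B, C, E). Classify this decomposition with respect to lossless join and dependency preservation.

Lossless test: (E)⁺ = {B, E}, which is a superkey of neither fragment — lossy.
Dependency preservation: the restricted closure of {C, D, F} across the fragments never reaches {A}, so C, D, F → A cannot be enforced without a join — not preserved.

lossy and not dependency-preserving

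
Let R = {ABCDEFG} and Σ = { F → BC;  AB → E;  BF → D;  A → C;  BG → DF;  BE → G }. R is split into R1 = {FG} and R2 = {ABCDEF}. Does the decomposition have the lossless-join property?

Common attributes: R1 ∩ R2 = {F}.
Closure of {F}: F → BC applies, adding BC; BF → D applies, adding D. So (F)⁺ = {BCDF}.
The closure contains neither all of R1 = {FG} nor all of R2 = {ABCDEF}, so the common attributes are not a superkey of either fragment. The join is lossy.

No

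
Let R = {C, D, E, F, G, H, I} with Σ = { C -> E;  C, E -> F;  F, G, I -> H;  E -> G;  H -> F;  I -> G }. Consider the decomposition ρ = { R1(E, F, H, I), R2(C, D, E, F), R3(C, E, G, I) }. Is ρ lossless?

No

Chase test. Columns are C, D, E, F, G, H, I; row i has aⱼ where attribute j ∈ Ri, else bᵢⱼ.
Initial tableau (one row per fragment):
  row 1: b11 b12 a3 a4 b15 a6 a7
  row 2: a1 a2 a3 a4 b25 b26 b27
  row 3: a1 b32 a3 b34 a5 b36 a7
Rows 2 and 3 agree on C, E; apply C, E→F and equate their F entries.
Rows 1 and 2 agree on E; apply E→G and equate their G entries.
Rows 1 and 3 agree on E; apply E→G and equate their G entries.
Rows 1 and 3 agree on F, G, I; apply F, G, I→H and equate their H entries.
No row becomes fully distinguished — the join is lossy.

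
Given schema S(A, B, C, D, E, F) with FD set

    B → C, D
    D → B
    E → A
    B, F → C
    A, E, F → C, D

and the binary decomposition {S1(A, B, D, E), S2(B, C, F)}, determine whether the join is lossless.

No

Common attributes: S1 ∩ S2 = {B}.
Closure of {B}: B → C, D applies, adding C, D. So (B)⁺ = {B, C, D}.
The closure contains neither all of S1 = {A, B, D, E} nor all of S2 = {B, C, F}, so the common attributes are not a superkey of either fragment. The join is lossy.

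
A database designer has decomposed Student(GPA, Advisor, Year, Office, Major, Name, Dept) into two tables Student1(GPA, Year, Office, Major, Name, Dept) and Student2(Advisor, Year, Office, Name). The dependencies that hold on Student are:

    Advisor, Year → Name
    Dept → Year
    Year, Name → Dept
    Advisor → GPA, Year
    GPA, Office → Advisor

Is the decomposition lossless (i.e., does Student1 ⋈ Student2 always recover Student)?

No

Common attributes: Student1 ∩ Student2 = {Year, Office, Name}.
Closure of {Year, Office, Name}: Year, Name → Dept applies, adding Dept. So (Year, Office, Name)⁺ = {Year, Office, Name, Dept}.
The closure contains neither all of Student1 = {GPA, Year, Office, Major, Name, Dept} nor all of Student2 = {Advisor, Year, Office, Name}, so the common attributes are not a superkey of either fragment. The join is lossy.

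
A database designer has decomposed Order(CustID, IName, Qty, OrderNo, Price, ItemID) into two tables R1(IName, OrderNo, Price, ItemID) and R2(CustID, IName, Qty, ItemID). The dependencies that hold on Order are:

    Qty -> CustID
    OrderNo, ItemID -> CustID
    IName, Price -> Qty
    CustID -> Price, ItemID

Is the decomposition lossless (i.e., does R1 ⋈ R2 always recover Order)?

Common attributes: R1 ∩ R2 = {IName, ItemID}.
No dependency enlarges {IName, ItemID}, so (IName, ItemID)⁺ = {IName, ItemID}.
The closure contains neither all of R1 = {IName, OrderNo, Price, ItemID} nor all of R2 = {CustID, IName, Qty, ItemID}, so the common attributes are not a superkey of either fragment. The join is lossy.

No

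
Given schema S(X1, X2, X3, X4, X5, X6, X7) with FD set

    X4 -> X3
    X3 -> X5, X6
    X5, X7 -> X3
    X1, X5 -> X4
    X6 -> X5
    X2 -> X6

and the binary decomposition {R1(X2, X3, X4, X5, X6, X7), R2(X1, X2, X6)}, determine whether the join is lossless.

Common attributes: R1 ∩ R2 = {X2, X6}.
Closure of {X2, X6}: X6 → X5 applies, adding X5. So (X2, X6)⁺ = {X2, X5, X6}.
The closure contains neither all of R1 = {X2, X3, X4, X5, X6, X7} nor all of R2 = {X1, X2, X6}, so the common attributes are not a superkey of either fragment. The join is lossy.

No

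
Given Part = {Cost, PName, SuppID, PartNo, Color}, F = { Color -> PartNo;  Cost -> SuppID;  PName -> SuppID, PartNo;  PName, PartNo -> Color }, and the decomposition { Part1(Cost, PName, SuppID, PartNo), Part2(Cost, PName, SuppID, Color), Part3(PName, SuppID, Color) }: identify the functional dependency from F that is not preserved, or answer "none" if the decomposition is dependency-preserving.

Color -> PartNo

Check Color → PartNo: no single fragment contains all of {PartNo, Color}, and the restricted closure of {Color} across the fragments never reaches {PartNo}.
Cost → SuppID is preserved.
PName → SuppID, PartNo is preserved.
PName, PartNo → Color is preserved.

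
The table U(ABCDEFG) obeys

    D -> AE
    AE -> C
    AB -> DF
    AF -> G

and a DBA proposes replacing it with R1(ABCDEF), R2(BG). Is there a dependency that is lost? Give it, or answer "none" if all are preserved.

AF -> G

Check AF → G: no single fragment contains all of {AFG}, and the restricted closure of {AF} across the fragments never reaches {G}.
D → AE is preserved.
AE → C is preserved.
AB → DF is preserved.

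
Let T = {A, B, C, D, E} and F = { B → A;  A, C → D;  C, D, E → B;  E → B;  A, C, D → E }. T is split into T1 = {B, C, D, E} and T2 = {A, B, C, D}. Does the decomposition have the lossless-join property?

Common attributes: T1 ∩ T2 = {B, C, D}.
Closure of {B, C, D}: B → A applies, adding A; A, C, D → E applies, adding E. So (B, C, D)⁺ = {A, B, C, D, E}.
This closure contains every attribute of T1, so T1 ∩ T2 → T1. The join is lossless.

Yes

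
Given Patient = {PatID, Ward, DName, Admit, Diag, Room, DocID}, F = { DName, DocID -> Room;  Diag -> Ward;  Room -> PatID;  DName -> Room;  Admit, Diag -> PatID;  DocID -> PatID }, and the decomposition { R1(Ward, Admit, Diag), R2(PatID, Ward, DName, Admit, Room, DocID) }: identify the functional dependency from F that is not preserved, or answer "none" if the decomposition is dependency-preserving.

Admit, Diag -> PatID

Check Admit, Diag → PatID: no single fragment contains all of {PatID, Admit, Diag}, and the restricted closure of {Admit, Diag} across the fragments never reaches {PatID}.
DName, DocID → Room is preserved.
Diag → Ward is preserved.
Room → PatID is preserved.
DName → Room is preserved.
DocID → PatID is preserved.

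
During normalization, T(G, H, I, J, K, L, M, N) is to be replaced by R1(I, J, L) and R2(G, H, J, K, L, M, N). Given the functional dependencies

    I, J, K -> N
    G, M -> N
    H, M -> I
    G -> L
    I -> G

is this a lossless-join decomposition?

No

Common attributes: R1 ∩ R2 = {J, L}.
No dependency enlarges {J, L}, so (J, L)⁺ = {J, L}.
The closure contains neither all of R1 = {I, J, L} nor all of R2 = {G, H, J, K, L, M, N}, so the common attributes are not a superkey of either fragment. The join is lossy.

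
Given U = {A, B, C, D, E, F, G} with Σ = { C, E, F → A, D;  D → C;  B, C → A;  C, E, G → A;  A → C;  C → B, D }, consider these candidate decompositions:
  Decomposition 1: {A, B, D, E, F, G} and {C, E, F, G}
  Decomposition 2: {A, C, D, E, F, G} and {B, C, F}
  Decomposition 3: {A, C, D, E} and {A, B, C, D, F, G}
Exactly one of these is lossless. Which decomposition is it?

Decomposition 2

Decomposition 1: common = {E, F, G}, closure = {E, F, G} → lossy.
Decomposition 2: common = {C, F}, closure = {A, B, C, D, F} → lossless.
Decomposition 3: common = {A, C, D}, closure = {A, B, C, D} → lossy.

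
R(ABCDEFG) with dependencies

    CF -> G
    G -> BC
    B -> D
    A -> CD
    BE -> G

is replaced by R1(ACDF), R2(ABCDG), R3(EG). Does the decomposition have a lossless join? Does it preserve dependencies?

lossy and not dependency-preserving

Lossless test (chase): Rows 2 and 3 agree on G; apply G→BC and equate their BC entries. Rows 2 and 3 agree on B; apply B→D and equate their D entries. No row becomes fully distinguished — the join is lossy.
Dependency preservation: the restricted closure of {CF} across the fragments never reaches {G}, so CF → G cannot be enforced without a join — not preserved.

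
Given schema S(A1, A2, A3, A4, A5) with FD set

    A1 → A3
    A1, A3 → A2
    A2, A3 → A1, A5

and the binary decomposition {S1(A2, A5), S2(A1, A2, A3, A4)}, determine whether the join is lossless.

No

Common attributes: S1 ∩ S2 = {A2}.
No dependency enlarges {A2}, so (A2)⁺ = {A2}.
The closure contains neither all of S1 = {A2, A5} nor all of S2 = {A1, A2, A3, A4}, so the common attributes are not a superkey of either fragment. The join is lossy.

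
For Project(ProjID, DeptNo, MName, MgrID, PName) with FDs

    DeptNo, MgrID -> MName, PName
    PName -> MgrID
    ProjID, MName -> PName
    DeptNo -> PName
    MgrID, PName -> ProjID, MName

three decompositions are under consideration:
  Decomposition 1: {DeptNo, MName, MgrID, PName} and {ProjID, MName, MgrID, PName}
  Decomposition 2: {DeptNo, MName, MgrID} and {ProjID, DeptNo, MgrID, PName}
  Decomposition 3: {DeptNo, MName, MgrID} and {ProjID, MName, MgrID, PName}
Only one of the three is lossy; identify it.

Decomposition 3

Decomposition 1: common = {MName, MgrID, PName}, closure = {ProjID, MName, MgrID, PName} → lossless.
Decomposition 2: common = {DeptNo, MgrID}, closure = {ProjID, DeptNo, MName, MgrID, PName} → lossless.
Decomposition 3: common = {MName, MgrID}, closure = {MName, MgrID} → lossy.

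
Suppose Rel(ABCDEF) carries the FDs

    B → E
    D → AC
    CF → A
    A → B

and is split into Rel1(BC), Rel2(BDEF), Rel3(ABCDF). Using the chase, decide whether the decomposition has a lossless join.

Yes

Chase test. Columns are ABCDEF; row i has aⱼ where attribute j ∈ Reli, else bᵢⱼ.
Initial tableau (one row per fragment):
  row 1: b11 a2 a3 b14 b15 b16
  row 2: b21 a2 b23 a4 a5 a6
  row 3: a1 a2 a3 a4 b35 a6
Rows 1 and 2 agree on B; apply B→E and equate their E entries.
Rows 1 and 3 agree on B; apply B→E and equate their E entries.
Rows 2 and 3 agree on D; apply D→AC and equate their AC entries.
Row 2 is now all distinguished symbols — the join is lossless.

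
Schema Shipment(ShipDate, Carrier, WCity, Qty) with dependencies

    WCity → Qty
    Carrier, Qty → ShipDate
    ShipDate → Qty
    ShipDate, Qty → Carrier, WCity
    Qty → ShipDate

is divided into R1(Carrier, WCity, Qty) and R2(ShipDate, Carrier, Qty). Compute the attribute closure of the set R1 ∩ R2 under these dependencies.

ShipDate, Carrier, WCity, Qty

R1 ∩ R2 = {Carrier, Qty}.
Carrier, Qty → ShipDate applies, adding ShipDate
ShipDate, Qty → Carrier, WCity applies, adding WCity
Closure: {ShipDate, Carrier, WCity, Qty}.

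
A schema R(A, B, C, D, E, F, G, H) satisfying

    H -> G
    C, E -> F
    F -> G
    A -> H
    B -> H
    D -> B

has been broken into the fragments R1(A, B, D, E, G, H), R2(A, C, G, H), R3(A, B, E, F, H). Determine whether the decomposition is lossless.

Chase test. Columns are A, B, C, D, E, F, G, H; row i has aⱼ where attribute j ∈ Ri, else bᵢⱼ.
Initial tableau (one row per fragment):
  row 1: a1 a2 b13 a4 a5 b16 a7 a8
  row 2: a1 b22 a3 b24 b25 b26 a7 a8
  row 3: a1 a2 b33 b34 a5 a6 b37 a8
Rows 1 and 3 agree on H; apply H→G and equate their G entries.
No row becomes fully distinguished — the join is lossy.

No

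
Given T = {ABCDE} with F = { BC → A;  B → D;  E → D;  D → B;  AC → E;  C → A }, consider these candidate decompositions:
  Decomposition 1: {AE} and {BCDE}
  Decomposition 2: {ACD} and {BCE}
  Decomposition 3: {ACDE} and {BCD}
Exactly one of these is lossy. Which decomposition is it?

Decomposition 1

Decomposition 1: common = {E}, closure = {BDE} → lossy.
Decomposition 2: common = {C}, closure = {ABCDE} → lossless.
Decomposition 3: common = {CD}, closure = {ABCDE} → lossless.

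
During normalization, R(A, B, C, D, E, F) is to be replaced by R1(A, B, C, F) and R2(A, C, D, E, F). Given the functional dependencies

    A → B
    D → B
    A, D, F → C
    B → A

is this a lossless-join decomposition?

Yes

Common attributes: R1 ∩ R2 = {A, C, F}.
Closure of {A, C, F}: A → B applies, adding B. So (A, C, F)⁺ = {A, B, C, F}.
This closure contains every attribute of R1, so R1 ∩ R2 → R1. The join is lossless.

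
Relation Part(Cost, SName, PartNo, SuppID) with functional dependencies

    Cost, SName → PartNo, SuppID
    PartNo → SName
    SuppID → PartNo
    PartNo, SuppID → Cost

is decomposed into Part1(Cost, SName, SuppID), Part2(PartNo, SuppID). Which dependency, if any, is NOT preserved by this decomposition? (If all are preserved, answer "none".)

PartNo → SName

Check PartNo → SName: no single fragment contains all of {SName, PartNo}, and the restricted closure of {PartNo} across the fragments never reaches {SName}.
Cost, SName → PartNo, SuppID is preserved.
SuppID → PartNo is preserved.
PartNo, SuppID → Cost is preserved.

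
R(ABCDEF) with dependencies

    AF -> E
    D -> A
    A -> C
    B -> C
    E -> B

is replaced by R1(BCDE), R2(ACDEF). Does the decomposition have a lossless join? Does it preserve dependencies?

Lossless test: (CDE)⁺ = {ABCDE}, which contains all of one fragment — lossless.
Dependency preservation: every FD's attributes lie within a single fragment, so each can be enforced locally — preserved.

lossless and dependency-preserving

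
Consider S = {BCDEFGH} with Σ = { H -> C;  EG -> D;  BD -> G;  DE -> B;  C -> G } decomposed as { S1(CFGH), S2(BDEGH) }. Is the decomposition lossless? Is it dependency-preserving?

Lossless test: (GH)⁺ = {CGH}, which is a superkey of neither fragment — lossy.
Dependency preservation: every FD's attributes lie within a single fragment, so each can be enforced locally — preserved.

lossy but dependency-preserving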